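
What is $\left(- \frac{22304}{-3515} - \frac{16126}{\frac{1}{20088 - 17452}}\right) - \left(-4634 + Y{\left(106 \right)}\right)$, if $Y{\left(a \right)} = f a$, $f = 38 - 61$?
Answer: $- \frac{149391217656}{3515} \approx -4.2501 \cdot 10^{7}$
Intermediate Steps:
$f = -23$ ($f = 38 - 61 = -23$)
$Y{\left(a \right)} = - 23 a$
$\left(- \frac{22304}{-3515} - \frac{16126}{\frac{1}{20088 - 17452}}\right) - \left(-4634 + Y{\left(106 \right)}\right) = \left(- \frac{22304}{-3515} - \frac{16126}{\frac{1}{20088 - 17452}}\right) + \left(4634 - \left(-23\right) 106\right) = \left(\left(-22304\right) \left(- \frac{1}{3515}\right) - \frac{16126}{\frac{1}{2636}}\right) + \left(4634 - -2438\right) = \left(\frac{22304}{3515} - 16126 \frac{1}{\frac{1}{2636}}\right) + \left(4634 + 2438\right) = \left(\frac{22304}{3515} - 42508136\right) + 7072 = - \frac{149416075736}{3515} + 7072 = - \frac{149391217656}{3515}$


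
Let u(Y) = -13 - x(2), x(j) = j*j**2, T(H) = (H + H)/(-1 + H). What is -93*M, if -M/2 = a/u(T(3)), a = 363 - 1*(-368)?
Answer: -45322/7 ≈ -6474.6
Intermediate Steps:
T(H) = 2*H/(-1 + H) (T(H) = (2*H)/(-1 + H) = 2*H/(-1 + H))
x(j) = j**3
a = 731 (a = 363 + 368 = 731)
u(Y) = -21 (u(Y) = -13 - 1*2**3 = -13 - 1*8 = -13 - 8 = -21)
M = 1462/21 (M = -1462/(-21) = -1462*(-1)/21 = -2*(-731/21) = 1462/21 ≈ 69.619)
-93*M = -93*1462/21 = -45322/7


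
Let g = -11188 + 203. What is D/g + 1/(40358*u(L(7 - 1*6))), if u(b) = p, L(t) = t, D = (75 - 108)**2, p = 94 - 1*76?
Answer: -791086531/7979987340 ≈ -0.099134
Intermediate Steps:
p = 18 (p = 94 - 76 = 18)
D = 1089 (D = (-33)**2 = 1089)
u(b) = 18
g = -10985
D/g + 1/(40358*u(L(7 - 1*6))) = 1089/(-10985) + 1/(40358*18) = 1089*(-1/10985) + (1/40358)*(1/18) = -1089/10985 + 1/726444 = -791086531/7979987340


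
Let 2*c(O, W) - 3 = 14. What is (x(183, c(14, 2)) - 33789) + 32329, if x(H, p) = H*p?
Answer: 191/2 ≈ 95.500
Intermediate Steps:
c(O, W) = 17/2 (c(O, W) = 3/2 + (½)*14 = 3/2 + 7 = 17/2)
(x(183, c(14, 2)) - 33789) + 32329 = (183*(17/2) - 33789) + 32329 = (3111/2 - 33789) + 32329 = -64467/2 + 32329 = 191/2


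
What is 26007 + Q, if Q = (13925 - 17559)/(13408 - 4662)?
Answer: 113726794/4373 ≈ 26007.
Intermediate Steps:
Q = -1817/4373 (Q = -3634/8746 = -3634*1/8746 = -1817/4373 ≈ -0.41550)
26007 + Q = 26007 - 1817/4373 = 113726794/4373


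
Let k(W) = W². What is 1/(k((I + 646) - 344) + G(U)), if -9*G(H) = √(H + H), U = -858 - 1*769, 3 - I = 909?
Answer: 14775048/5390173912795 + 9*I*√3254/10780347825590 ≈ 2.7411e-6 + 4.7623e-11*I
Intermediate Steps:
I = -906 (I = 3 - 1*909 = 3 - 909 = -906)
U = -1627 (U = -858 - 769 = -1627)
G(H) = -√2*√H/9 (G(H) = -√(H + H)/9 = -√2*√H/9)
1/(k((I + 646) - 344) + G(U)) = 1/(((-906 + 646) - 344)² - √2*√(-1627)/9) = 1/((-260 - 344)² - √2*I*√1627/9) = 1/((-604)² - I*√3254/9) = 1/(364816 - I*√3254/9)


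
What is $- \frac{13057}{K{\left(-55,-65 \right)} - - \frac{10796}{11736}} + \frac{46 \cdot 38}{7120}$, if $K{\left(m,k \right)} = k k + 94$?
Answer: $- \frac{2506064951}{902434724} \approx -2.777$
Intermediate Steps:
$K{\left(m,k \right)} = 94 + k^{2}$ ($K{\left(m,k \right)} = k^{2} + 94 = 94 + k^{2}$)
$- \frac{13057}{K{\left(-55,-65 \right)} - - \frac{10796}{11736}} + \frac{46 \cdot 38}{7120} = - \frac{13057}{\left(94 + \left(-65\right)^{2}\right) - - \frac{10796}{11736}} + \frac{46 \cdot 38}{7120} = - \frac{13057}{\left(94 + 4225\right) - \left(-10796\right) \frac{1}{11736}} + 1748 \cdot \frac{1}{7120} = - \frac{13057}{4319 - - \frac{2699}{2934}} + \frac{437}{1780} = - \frac{13057}{4319 + \frac{2699}{2934}} + \frac{437}{1780} = - \frac{13057}{\frac{12674645}{2934}} + \frac{437}{1780} = \left(-13057\right) \frac{2934}{12674645} + \frac{437}{1780} = - \frac{38309238}{12674645} + \frac{437}{1780} = - \frac{2506064951}{902434724}$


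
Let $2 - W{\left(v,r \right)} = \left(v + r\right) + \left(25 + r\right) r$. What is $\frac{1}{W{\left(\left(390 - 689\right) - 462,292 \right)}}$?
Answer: $- \frac{1}{92093} \approx -1.0859 \cdot 10^{-5}$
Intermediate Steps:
$W{\left(v,r \right)} = 2 - r - v - r \left(25 + r\right)$ ($W{\left(v,r \right)} = 2 - \left(\left(v + r\right) + \left(25 + r\right) r\right) = 2 - \left(\left(r + v\right) + r \left(25 + r\right)\right) = 2 - \left(r + v + r \left(25 + r\right)\right) = 2 - r - v - r \left(25 + r\right)$)
$\frac{1}{W{\left(\left(390 - 689\right) - 462,292 \right)}} = \frac{1}{2 - \left(\left(390 - 689\right) - 462\right) - 292^{2} - 7592} = \frac{1}{2 - \left(-299 - 462\right) - 85264 - 7592} = \frac{1}{2 - -761 - 85264 - 7592} = \frac{1}{2 + 761 - 85264 - 7592} = \frac{1}{-92093} = - \frac{1}{92093}$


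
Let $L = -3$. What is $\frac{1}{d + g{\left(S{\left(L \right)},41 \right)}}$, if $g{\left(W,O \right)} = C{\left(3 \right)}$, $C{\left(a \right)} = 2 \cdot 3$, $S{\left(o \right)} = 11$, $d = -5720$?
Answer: $- \frac{1}{5714} \approx -0.00017501$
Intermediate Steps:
$C{\left(a \right)} = 6$
$g{\left(W,O \right)} = 6$
$\frac{1}{d + g{\left(S{\left(L \right)},41 \right)}} = \frac{1}{-5720 + 6} = \frac{1}{-5714} = - \frac{1}{5714}$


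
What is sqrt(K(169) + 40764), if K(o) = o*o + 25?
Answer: 5*sqrt(2774) ≈ 263.34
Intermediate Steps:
K(o) = 25 + o**2 (K(o) = o**2 + 25 = 25 + o**2)
sqrt(K(169) + 40764) = sqrt((25 + 169**2) + 40764) = sqrt((25 + 28561) + 40764) = sqrt(28586 + 40764) = sqrt(69350) = 5*sqrt(2774)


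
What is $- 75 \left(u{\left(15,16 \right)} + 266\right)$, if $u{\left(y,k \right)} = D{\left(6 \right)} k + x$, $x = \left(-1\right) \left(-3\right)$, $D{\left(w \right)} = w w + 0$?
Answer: $-63375$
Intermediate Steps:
$D{\left(w \right)} = w^{2}$ ($D{\left(w \right)} = w^{2} + 0 = w^{2}$)
$x = 3$
$u{\left(y,k \right)} = 3 + 36 k$ ($u{\left(y,k \right)} = 6^{2} k + 3 = 36 k + 3 = 3 + 36 k$)
$- 75 \left(u{\left(15,16 \right)} + 266\right) = - 75 \left(\left(3 + 36 \cdot 16\right) + 266\right) = - 75 \left(\left(3 + 576\right) + 266\right) = - 75 \left(579 + 266\right) = \left(-75\right) 845 = -63375$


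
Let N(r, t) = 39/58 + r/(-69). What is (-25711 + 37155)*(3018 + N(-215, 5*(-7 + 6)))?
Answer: 69197273234/2001 ≈ 3.4581e+7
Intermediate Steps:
N(r, t) = 39/58 - r/69 (N(r, t) = 39*(1/58) + r*(-1/69) = 39/58 - r/69)
(-25711 + 37155)*(3018 + N(-215, 5*(-7 + 6))) = (-25711 + 37155)*(3018 + (39/58 - 1/69*(-215))) = 11444*(3018 + (39/58 + 215/69)) = 11444*(3018 + 15161/4002) = 11444*(12093197/4002) = 69197273234/2001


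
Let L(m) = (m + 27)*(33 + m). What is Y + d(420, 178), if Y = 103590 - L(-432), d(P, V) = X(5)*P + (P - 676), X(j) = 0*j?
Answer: -58261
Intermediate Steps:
L(m) = (27 + m)*(33 + m)
X(j) = 0
d(P, V) = -676 + P (d(P, V) = 0*P + (P - 676) = 0 + (-676 + P) = -676 + P)
Y = -58005 (Y = 103590 - (891 + (-432)² + 60*(-432)) = 103590 - (891 + 186624 - 25920) = 103590 - 1*161595 = 103590 - 161595 = -58005)
Y + d(420, 178) = -58005 + (-676 + 420) = -58005 - 256 = -58261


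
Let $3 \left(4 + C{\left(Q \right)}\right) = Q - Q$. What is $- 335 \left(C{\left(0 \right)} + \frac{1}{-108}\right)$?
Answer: $\frac{145055}{108} \approx 1343.1$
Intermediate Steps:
$C{\left(Q \right)} = -4$ ($C{\left(Q \right)} = -4 + \frac{Q - Q}{3} = -4 + \frac{1}{3} \cdot 0 = -4 + 0 = -4$)
$- 335 \left(C{\left(0 \right)} + \frac{1}{-108}\right) = - 335 \left(-4 + \frac{1}{-108}\right) = - 335 \left(-4 - \frac{1}{108}\right) = \left(-335\right) \left(- \frac{433}{108}\right) = \frac{145055}{108}$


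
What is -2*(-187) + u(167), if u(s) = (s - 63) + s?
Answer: 645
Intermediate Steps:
u(s) = -63 + 2*s (u(s) = (-63 + s) + s = -63 + 2*s)
-2*(-187) + u(167) = -2*(-187) + (-63 + 2*167) = 374 + (-63 + 334) = 374 + 271 = 645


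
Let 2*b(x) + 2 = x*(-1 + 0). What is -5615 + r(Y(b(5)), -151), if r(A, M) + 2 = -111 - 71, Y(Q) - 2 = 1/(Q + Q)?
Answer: -5799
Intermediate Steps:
b(x) = -1 - x/2 (b(x) = -1 + (x*(-1 + 0))/2 = -1 + (x*(-1))/2 = -1 + (-x)/2 = -1 - x/2)
Y(Q) = 2 + 1/(2*Q) (Y(Q) = 2 + 1/(Q + Q) = 2 + 1/(2*Q))
r(A, M) = -184 (r(A, M) = -2 + (-111 - 71) = -2 - 182 = -184)
-5615 + r(Y(b(5)), -151) = -5615 - 184 = -5799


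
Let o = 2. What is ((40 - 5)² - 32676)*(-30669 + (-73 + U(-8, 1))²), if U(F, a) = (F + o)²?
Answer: 921514300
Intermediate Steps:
U(F, a) = (2 + F)² (U(F, a) = (F + 2)² = (2 + F)²)
((40 - 5)² - 32676)*(-30669 + (-73 + U(-8, 1))²) = ((40 - 5)² - 32676)*(-30669 + (-73 + (2 - 8)²)²) = (35² - 32676)*(-30669 + (-73 + (-6)²)²) = (1225 - 32676)*(-30669 + (-73 + 36)²) = -31451*(-30669 + (-37)²) = -31451*(-30669 + 1369) = -31451*(-29300) = 921514300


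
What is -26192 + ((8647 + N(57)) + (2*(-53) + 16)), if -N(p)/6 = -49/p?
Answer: -334967/19 ≈ -17630.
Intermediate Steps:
N(p) = 294/p (N(p) = -(-294)/p = 294/p)
-26192 + ((8647 + N(57)) + (2*(-53) + 16)) = -26192 + ((8647 + 294/57) + (2*(-53) + 16)) = -26192 + ((8647 + 294*(1/57)) + (-106 + 16)) = -26192 + ((8647 + 98/19) - 90) = -26192 + (164391/19 - 90) = -26192 + 162681/19 = -334967/19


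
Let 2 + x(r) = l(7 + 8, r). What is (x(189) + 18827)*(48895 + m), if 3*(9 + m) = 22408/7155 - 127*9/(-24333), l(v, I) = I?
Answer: 53945030826408754/58034205 ≈ 9.2954e+8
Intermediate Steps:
x(r) = -2 + r
m = -1382446192/174102615 (m = -9 + (22408/7155 - 127*9/(-24333))/3 = -9 + (22408*(1/7155) - 1143*(-1/24333))/3 = -9 + (22408/7155 + 381/8111)/3 = -9 + (⅓)*(184477343/58034205) = -9 + 184477343/174102615 = -1382446192/174102615 ≈ -7.9404)
(x(189) + 18827)*(48895 + m) = ((-2 + 189) + 18827)*(48895 - 1382446192/174102615) = (187 + 18827)*(8511364914233/174102615) = 19014*(8511364914233/174102615) = 53945030826408754/58034205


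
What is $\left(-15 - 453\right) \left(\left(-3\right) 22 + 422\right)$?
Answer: $-166608$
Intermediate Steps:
$\left(-15 - 453\right) \left(\left(-3\right) 22 + 422\right) = - 468 \left(-66 + 422\right) = \left(-468\right) 356 = -166608$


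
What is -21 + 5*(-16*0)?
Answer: -21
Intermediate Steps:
-21 + 5*(-16*0) = -21 + 5*0 = -21 + 0 = -21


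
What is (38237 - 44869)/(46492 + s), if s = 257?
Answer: -6632/46749 ≈ -0.14186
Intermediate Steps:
(38237 - 44869)/(46492 + s) = (38237 - 44869)/(46492 + 257) = -6632/46749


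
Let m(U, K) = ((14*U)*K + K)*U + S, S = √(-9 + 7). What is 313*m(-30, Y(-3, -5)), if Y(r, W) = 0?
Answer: 313*I*√2 ≈ 442.65*I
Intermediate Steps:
S = I*√2 (S = √(-2) = I*√2 ≈ 1.4142*I)
m(U, K) = I*√2 + U*(K + 14*K*U) (m(U, K) = ((14*U)*K + K)*U + I*√2 = (14*K*U + K)*U + I*√2 = (K + 14*K*U)*U + I*√2 = U*(K + 14*K*U) + I*√2 = I*√2 + U*(K + 14*K*U))
313*m(-30, Y(-3, -5)) = 313*(I*√2 + 0*(-30) + 14*0*(-30)²) = 313*(I*√2 + 0 + 14*0*900) = 313*(I*√2 + 0 + 0) = 313*(I*√2) = 313*I*√2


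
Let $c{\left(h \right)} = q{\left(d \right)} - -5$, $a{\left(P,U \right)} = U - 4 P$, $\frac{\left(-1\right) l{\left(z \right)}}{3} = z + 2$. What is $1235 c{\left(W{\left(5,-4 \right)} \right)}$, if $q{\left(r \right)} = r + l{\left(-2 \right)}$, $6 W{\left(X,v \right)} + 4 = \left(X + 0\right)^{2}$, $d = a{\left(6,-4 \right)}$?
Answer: $-28405$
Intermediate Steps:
$l{\left(z \right)} = -6 - 3 z$ ($l{\left(z \right)} = - 3 \left(z + 2\right) = - 3 \left(2 + z\right) = -6 - 3 z$)
$d = -28$ ($d = -4 - 24 = -28$)
$W{\left(X,v \right)} = - \frac{2}{3} + \frac{X^{2}}{6}$ ($W{\left(X,v \right)} = - \frac{2}{3} + \frac{\left(X + 0\right)^{2}}{6} = - \frac{2}{3} + \frac{X^{2}}{6}$)
$q{\left(r \right)} = r$ ($q{\left(r \right)} = r - 0 = r + \left(-6 + 6\right) = r + 0 = r$)
$c{\left(h \right)} = -23$ ($c{\left(h \right)} = -28 - -5 = -28 + 5 = -23$)
$1235 c{\left(W{\left(5,-4 \right)} \right)} = 1235 \left(-23\right) = -28405$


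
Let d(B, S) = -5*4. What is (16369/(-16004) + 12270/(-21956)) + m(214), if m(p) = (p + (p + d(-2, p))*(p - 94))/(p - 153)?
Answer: 2055377445893/5358603316 ≈ 383.57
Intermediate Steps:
d(B, S) = -20
m(p) = (p + (-94 + p)*(-20 + p))/(-153 + p) (m(p) = (p + (p - 20)*(p - 94))/(p - 153) = (p + (-20 + p)*(-94 + p))/(-153 + p) = (p + (-94 + p)*(-20 + p))/(-153 + p))
(16369/(-16004) + 12270/(-21956)) + m(214) = (16369/(-16004) + 12270/(-21956)) + (1880 + 214**2 - 113*214)/(-153 + 214) = (16369*(-1/16004) + 12270*(-1/21956)) + (1880 + 45796 - 24182)/61 = (-16369/16004 - 6135/10978) + (1/61)*23494 = -138941711/87845956 + 23494/61 = 2055377445893/5358603316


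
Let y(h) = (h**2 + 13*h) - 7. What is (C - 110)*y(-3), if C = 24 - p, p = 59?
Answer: 5365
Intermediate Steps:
C = -35 (C = 24 - 1*59 = 24 - 59 = -35)
y(h) = -7 + h**2 + 13*h
(C - 110)*y(-3) = (-35 - 110)*(-7 + (-3)**2 + 13*(-3)) = -145*(-7 + 9 - 39) = -145*(-37) = 5365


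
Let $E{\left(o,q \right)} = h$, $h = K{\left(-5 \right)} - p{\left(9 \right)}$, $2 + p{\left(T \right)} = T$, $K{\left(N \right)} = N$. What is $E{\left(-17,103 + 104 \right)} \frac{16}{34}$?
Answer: $- \frac{96}{17} \approx -5.6471$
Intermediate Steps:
$p{\left(T \right)} = -2 + T$
$h = -12$ ($h = -5 - \left(-2 + 9\right) = -5 - 7 = -12$)
$E{\left(o,q \right)} = -12$
$E{\left(-17,103 + 104 \right)} \frac{16}{34} = - 12 \cdot \frac{16}{34} = - 12 \cdot 16 \cdot \frac{1}{34} = \left(-12\right) \frac{8}{17} = - \frac{96}{17}$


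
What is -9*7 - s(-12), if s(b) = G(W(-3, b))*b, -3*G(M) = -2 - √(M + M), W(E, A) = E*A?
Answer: -55 + 24*√2 ≈ -21.059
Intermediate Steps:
W(E, A) = A*E
G(M) = ⅔ + √2*√M/3 (G(M) = -(-2 - √(M + M))/3 = -(-2 - √(2*M))/3 = -(-2 - √2*√M)/3 = ⅔ + √2*√M/3)
s(b) = b*(⅔ + √6*√(-b)/3) (s(b) = (⅔ + √2*√(b*(-3))/3)*b = (⅔ + √2*√(-3*b)/3)*b = (⅔ + √2*(√3*√(-b))/3)*b = (⅔ + √6*√(-b)/3)*b = b*(⅔ + √6*√(-b)/3))
-9*7 - s(-12) = -9*7 - (-12)*(2 + √6*√(-1*(-12)))/3 = -63 - (-12)*(2 + √6*√12)/3 = -63 - (-12)*(2 + √6*(2*√3))/3 = -63 - (-12)*(2 + 6*√2)/3 = -63 - (-8 - 24*√2) = -63 + (8 + 24*√2) = -55 + 24*√2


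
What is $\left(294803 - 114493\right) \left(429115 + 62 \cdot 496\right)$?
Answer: $82918618770$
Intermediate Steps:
$\left(294803 - 114493\right) \left(429115 + 62 \cdot 496\right) = 180310 \left(429115 + 30752\right) = 180310 \cdot 459867 = 82918618770$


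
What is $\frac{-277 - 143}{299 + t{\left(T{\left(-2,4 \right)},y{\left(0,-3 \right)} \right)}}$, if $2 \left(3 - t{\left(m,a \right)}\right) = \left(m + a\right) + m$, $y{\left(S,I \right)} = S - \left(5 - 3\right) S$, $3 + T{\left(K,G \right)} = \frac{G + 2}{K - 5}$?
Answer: $- \frac{2940}{2141} \approx -1.3732$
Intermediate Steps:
$T{\left(K,G \right)} = -3 + \frac{2 + G}{-5 + K}$ ($T{\left(K,G \right)} = -3 + \frac{G + 2}{K - 5} = -3 + \frac{2 + G}{-5 + K}$)
$y{\left(S,I \right)} = - S$ ($y{\left(S,I \right)} = S - 2 S = - S$)
$t{\left(m,a \right)} = 3 - m - \frac{a}{2}$ ($t{\left(m,a \right)} = 3 - \frac{\left(m + a\right) + m}{2} = 3 - \frac{\left(a + m\right) + m}{2} = 3 - \frac{a + 2 m}{2} = 3 - \left(m + \frac{a}{2}\right) = 3 - m - \frac{a}{2}$)
$\frac{-277 - 143}{299 + t{\left(T{\left(-2,4 \right)},y{\left(0,-3 \right)} \right)}} = \frac{-277 - 143}{299 - \left(-3 + \frac{17 + 4 - -6}{-5 - 2} + \frac{1}{2} \left(-1\right) 0\right)} = - \frac{420}{299 - \left(-3 + \frac{17 + 4 + 6}{-7}\right)} = - \frac{420}{299 + \left(3 - \left(- \frac{1}{7}\right) 27 + 0\right)} = - \frac{420}{299 + \left(3 - - \frac{27}{7} + 0\right)} = - \frac{420}{299 + \left(3 + \frac{27}{7} + 0\right)} = - \frac{420}{299 + \frac{48}{7}} = - \frac{420}{\frac{2141}{7}} = \left(-420\right) \frac{7}{2141} = - \frac{2940}{2141}$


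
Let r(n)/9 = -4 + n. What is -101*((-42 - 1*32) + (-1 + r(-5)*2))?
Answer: 23937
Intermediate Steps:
r(n) = -36 + 9*n (r(n) = 9*(-4 + n) = -36 + 9*n)
-101*((-42 - 1*32) + (-1 + r(-5)*2)) = -101*((-42 - 1*32) + (-1 + (-36 + 9*(-5))*2)) = -101*((-42 - 32) + (-1 + (-36 - 45)*2)) = -101*(-74 + (-1 - 81*2)) = -101*(-74 + (-1 - 162)) = -101*(-74 - 163) = -101*(-237) = 23937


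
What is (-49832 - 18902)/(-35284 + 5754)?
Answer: 34367/14765 ≈ 2.3276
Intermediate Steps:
(-49832 - 18902)/(-35284 + 5754) = -68734/(-29530) = -68734*(-1/29530) = 34367/14765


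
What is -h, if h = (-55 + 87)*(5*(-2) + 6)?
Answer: 128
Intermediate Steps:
h = -128 (h = 32*(-10 + 6) = 32*(-4) = -128)
-h = -1*(-128) = 128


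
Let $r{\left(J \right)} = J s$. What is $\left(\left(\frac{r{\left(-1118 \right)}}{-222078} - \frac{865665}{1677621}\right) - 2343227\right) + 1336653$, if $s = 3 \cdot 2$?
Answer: $- \frac{20834006929307423}{20697928691} \approx -1.0066 \cdot 10^{6}$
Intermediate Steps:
$s = 6$
$r{\left(J \right)} = 6 J$ ($r{\left(J \right)} = J 6 = 6 J$)
$\left(\left(\frac{r{\left(-1118 \right)}}{-222078} - \frac{865665}{1677621}\right) - 2343227\right) + 1336653 = \left(\left(\frac{6 \left(-1118\right)}{-222078} - \frac{865665}{1677621}\right) - 2343227\right) + 1336653 = \left(\left(\left(-6708\right) \left(- \frac{1}{222078}\right) - \frac{288555}{559207}\right) - 2343227\right) + 1336653 = \left(\left(\frac{1118}{37013} - \frac{288555}{559207}\right) - 2343227\right) + 1336653 = \left(- \frac{10055092789}{20697928691} - 2343227\right) + 1336653 = - \frac{48499955407918646}{20697928691} + 1336653 = - \frac{20834006929307423}{20697928691}$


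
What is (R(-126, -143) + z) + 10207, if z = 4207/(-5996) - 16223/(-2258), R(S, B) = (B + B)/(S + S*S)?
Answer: 544476611020913/53309686500 ≈ 10213.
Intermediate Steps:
R(S, B) = 2*B/(S + S**2) (R(S, B) = (2*B)/(S + S**2) = 2*B/(S + S**2))
z = 43886851/6769484 (z = 4207*(-1/5996) - 16223*(-1/2258) = -4207/5996 + 16223/2258 = 43886851/6769484 ≈ 6.4830)
(R(-126, -143) + z) + 10207 = (2*(-143)/(-126*(1 - 126)) + 43886851/6769484) + 10207 = (2*(-143)*(-1/126)/(-125) + 43886851/6769484) + 10207 = (2*(-143)*(-1/126)*(-1/125) + 43886851/6769484) + 10207 = (-143/7875 + 43886851/6769484) + 10207 = 344640915413/53309686500 + 10207 = 544476611020913/53309686500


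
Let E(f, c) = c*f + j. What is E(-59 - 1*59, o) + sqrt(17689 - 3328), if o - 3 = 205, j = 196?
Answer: -24348 + sqrt(14361) ≈ -24228.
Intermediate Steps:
o = 208 (o = 3 + 205 = 208)
E(f, c) = 196 + c*f (E(f, c) = c*f + 196 = 196 + c*f)
E(-59 - 1*59, o) + sqrt(17689 - 3328) = (196 + 208*(-59 - 1*59)) + sqrt(17689 - 3328) = (196 + 208*(-59 - 59)) + sqrt(14361) = (196 + 208*(-118)) + sqrt(14361) = (196 - 24544) + sqrt(14361) = -24348 + sqrt(14361)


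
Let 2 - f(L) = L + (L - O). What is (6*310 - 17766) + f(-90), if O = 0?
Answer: -15724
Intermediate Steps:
f(L) = 2 - 2*L (f(L) = 2 - (L + (L - 1*0)) = 2 - (L + (L + 0)) = 2 - (L + L) = 2 - 2*L)
(6*310 - 17766) + f(-90) = (6*310 - 17766) + (2 - 2*(-90)) = (1860 - 17766) + (2 + 180) = -15906 + 182 = -15724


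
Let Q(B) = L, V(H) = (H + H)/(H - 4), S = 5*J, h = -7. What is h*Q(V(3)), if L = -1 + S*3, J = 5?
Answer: -518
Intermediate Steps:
S = 25 (S = 5*5 = 25)
V(H) = 2*H/(-4 + H) (V(H) = (2*H)/(-4 + H) = 2*H/(-4 + H))
L = 74 (L = -1 + 25*3 = -1 + 75 = 74)
Q(B) = 74
h*Q(V(3)) = -7*74 = -518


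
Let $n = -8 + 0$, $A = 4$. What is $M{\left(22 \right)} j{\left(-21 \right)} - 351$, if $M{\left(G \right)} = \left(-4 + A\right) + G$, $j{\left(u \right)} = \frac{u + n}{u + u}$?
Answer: $- \frac{7052}{21} \approx -335.81$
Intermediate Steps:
$n = -8$
$j{\left(u \right)} = \frac{-8 + u}{2 u}$ ($j{\left(u \right)} = \frac{u - 8}{u + u} = \frac{-8 + u}{2 u}$)
$M{\left(G \right)} = G$ ($M{\left(G \right)} = \left(-4 + 4\right) + G = 0 + G = G$)
$M{\left(22 \right)} j{\left(-21 \right)} - 351 = 22 \frac{-8 - 21}{2 \left(-21\right)} - 351 = 22 \cdot \frac{1}{2} \left(- \frac{1}{21}\right) \left(-29\right) - 351 = 22 \cdot \frac{29}{42} - 351 = \frac{319}{21} - 351 = - \frac{7052}{21}$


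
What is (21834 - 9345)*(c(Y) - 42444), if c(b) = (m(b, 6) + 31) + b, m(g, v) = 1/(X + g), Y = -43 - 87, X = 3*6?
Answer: -59507799513/112 ≈ -5.3132e+8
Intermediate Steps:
X = 18
Y = -130
m(g, v) = 1/(18 + g)
c(b) = 31 + b + 1/(18 + b) (c(b) = (1/(18 + b) + 31) + b = (31 + 1/(18 + b)) + b = 31 + b + 1/(18 + b))
(21834 - 9345)*(c(Y) - 42444) = (21834 - 9345)*((1 + (18 - 130)*(31 - 130))/(18 - 130) - 42444) = 12489*((1 - 112*(-99))/(-112) - 42444) = 12489*(-(1 + 11088)/112 - 42444) = 12489*(-1/112*11089 - 42444) = 12489*(-11089/112 - 42444) = 12489*(-4764817/112) = -59507799513/112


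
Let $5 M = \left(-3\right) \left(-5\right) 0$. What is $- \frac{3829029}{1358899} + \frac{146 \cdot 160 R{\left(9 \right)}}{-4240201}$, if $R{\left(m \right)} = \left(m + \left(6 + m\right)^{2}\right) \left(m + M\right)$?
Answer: $- \frac{83088465222669}{5762004898699} \approx -14.42$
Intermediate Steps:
$M = 0$ ($M = \frac{\left(-3\right) \left(-5\right) 0}{5} = \frac{15 \cdot 0}{5} = \frac{1}{5} \cdot 0 = 0$)
$R{\left(m \right)} = m \left(m + \left(6 + m\right)^{2}\right)$ ($R{\left(m \right)} = \left(m + \left(6 + m\right)^{2}\right) \left(m + 0\right) = \left(m + \left(6 + m\right)^{2}\right) m = m \left(m + \left(6 + m\right)^{2}\right)$)
$- \frac{3829029}{1358899} + \frac{146 \cdot 160 R{\left(9 \right)}}{-4240201} = - \frac{3829029}{1358899} + \frac{146 \cdot 160 \cdot 9 \left(9 + \left(6 + 9\right)^{2}\right)}{-4240201} = \left(-3829029\right) \frac{1}{1358899} + 23360 \cdot 9 \left(9 + 15^{2}\right) \left(- \frac{1}{4240201}\right) = - \frac{3829029}{1358899} + 23360 \cdot 9 \left(9 + 225\right) \left(- \frac{1}{4240201}\right) = - \frac{3829029}{1358899} + 23360 \cdot 9 \cdot 234 \left(- \frac{1}{4240201}\right) = - \frac{3829029}{1358899} + 23360 \cdot 2106 \left(- \frac{1}{4240201}\right) = - \frac{3829029}{1358899} + 49196160 \left(- \frac{1}{4240201}\right) = - \frac{3829029}{1358899} - \frac{49196160}{4240201} = - \frac{83088465222669}{5762004898699}$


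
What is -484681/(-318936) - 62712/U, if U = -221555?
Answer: 127384613387/70661865480 ≈ 1.8027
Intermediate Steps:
-484681/(-318936) - 62712/U = -484681/(-318936) - 62712/(-221555) = -484681*(-1/318936) - 62712*(-1/221555) = 484681/318936 + 62712/221555 = 127384613387/70661865480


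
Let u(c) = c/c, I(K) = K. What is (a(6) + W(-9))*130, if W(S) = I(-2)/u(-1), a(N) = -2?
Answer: -520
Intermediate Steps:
u(c) = 1
W(S) = -2 (W(S) = -2/1 = -2*1 = -2)
(a(6) + W(-9))*130 = (-2 - 2)*130 = -4*130 = -520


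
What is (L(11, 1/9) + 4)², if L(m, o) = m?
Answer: 225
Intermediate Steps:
(L(11, 1/9) + 4)² = (11 + 4)² = 15² = 225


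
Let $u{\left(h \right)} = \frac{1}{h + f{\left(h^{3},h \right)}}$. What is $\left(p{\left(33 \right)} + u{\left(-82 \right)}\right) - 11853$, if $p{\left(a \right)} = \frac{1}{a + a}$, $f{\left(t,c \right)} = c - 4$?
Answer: $- \frac{21904327}{1848} \approx -11853.0$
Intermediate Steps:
$f{\left(t,c \right)} = -4 + c$
$p{\left(a \right)} = \frac{1}{2 a}$
$u{\left(h \right)} = \frac{1}{-4 + 2 h}$ ($u{\left(h \right)} = \frac{1}{h + \left(-4 + h\right)} = \frac{1}{-4 + 2 h}$)
$\left(p{\left(33 \right)} + u{\left(-82 \right)}\right) - 11853 = \left(\frac{1}{2 \cdot 33} + \frac{1}{2 \left(-2 - 82\right)}\right) - 11853 = \left(\frac{1}{2} \cdot \frac{1}{33} + \frac{1}{2 \left(-84\right)}\right) - 11853 = \left(\frac{1}{66} + \frac{1}{2} \left(- \frac{1}{84}\right)\right) - 11853 = \left(\frac{1}{66} - \frac{1}{168}\right) - 11853 = \frac{17}{1848} - 11853 = - \frac{21904327}{1848}$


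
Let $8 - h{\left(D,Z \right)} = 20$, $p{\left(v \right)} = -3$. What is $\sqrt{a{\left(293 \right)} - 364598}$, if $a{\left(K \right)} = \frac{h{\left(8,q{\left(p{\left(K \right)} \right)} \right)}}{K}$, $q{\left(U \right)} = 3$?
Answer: $\frac{i \sqrt{31300377218}}{293} \approx 603.82 i$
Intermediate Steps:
$h{\left(D,Z \right)} = -12$ ($h{\left(D,Z \right)} = 8 - 20 = -12$)
$a{\left(K \right)} = - \frac{12}{K}$
$\sqrt{a{\left(293 \right)} - 364598} = \sqrt{- \frac{12}{293} - 364598} = \sqrt{- \frac{106827226}{293}} = \frac{i \sqrt{31300377218}}{293}$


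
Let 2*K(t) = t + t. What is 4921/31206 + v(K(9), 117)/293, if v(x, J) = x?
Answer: 246101/1306194 ≈ 0.18841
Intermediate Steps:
K(t) = t (K(t) = (t + t)/2 = (2*t)/2 = t)
4921/31206 + v(K(9), 117)/293 = 4921/31206 + 9/293 = 4921*(1/31206) + 9*(1/293) = 703/4458 + 9/293 = 246101/1306194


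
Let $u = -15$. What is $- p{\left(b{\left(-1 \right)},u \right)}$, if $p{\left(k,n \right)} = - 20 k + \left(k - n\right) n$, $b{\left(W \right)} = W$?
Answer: $190$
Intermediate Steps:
$p{\left(k,n \right)} = - 20 k + n \left(k - n\right)$
$- p{\left(b{\left(-1 \right)},u \right)} = - (- \left(-15\right)^{2} - -20 - -15) = - (\left(-1\right) 225 + 20 + 15) = - (-225 + 20 + 15) = \left(-1\right) \left(-190\right) = 190$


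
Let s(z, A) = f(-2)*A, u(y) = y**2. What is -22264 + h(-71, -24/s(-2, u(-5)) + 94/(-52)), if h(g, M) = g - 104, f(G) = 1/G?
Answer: -22439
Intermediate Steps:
f(G) = 1/G
s(z, A) = -A/2 (s(z, A) = A/(-2) = -A/2)
h(g, M) = -104 + g
-22264 + h(-71, -24/s(-2, u(-5)) + 94/(-52)) = -22264 + (-104 - 71) = -22264 - 175 = -22439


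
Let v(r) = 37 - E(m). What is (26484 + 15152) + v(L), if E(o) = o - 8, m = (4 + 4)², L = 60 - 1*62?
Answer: 41617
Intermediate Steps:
L = -2 (L = 60 - 62 = -2)
m = 64 (m = 8² = 64)
E(o) = -8 + o
v(r) = -19 (v(r) = 37 - (-8 + 64) = 37 - 1*56 = 37 - 56 = -19)
(26484 + 15152) + v(L) = (26484 + 15152) - 19 = 41636 - 19 = 41617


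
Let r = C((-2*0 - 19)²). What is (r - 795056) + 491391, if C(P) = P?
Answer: -303304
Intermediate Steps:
r = 361 (r = (-2*0 - 19)² = (0 - 19)² = (-19)² = 361)
(r - 795056) + 491391 = (361 - 795056) + 491391 = -794695 + 491391 = -303304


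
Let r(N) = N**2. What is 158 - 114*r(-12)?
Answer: -16258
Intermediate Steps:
158 - 114*r(-12) = 158 - 114*(-12)**2 = 158 - 114*144 = 158 - 16416 = -16258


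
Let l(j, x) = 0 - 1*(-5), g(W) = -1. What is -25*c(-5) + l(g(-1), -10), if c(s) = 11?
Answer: -270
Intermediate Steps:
l(j, x) = 5 (l(j, x) = 0 + 5 = 5)
-25*c(-5) + l(g(-1), -10) = -25*11 + 5 = -275 + 5 = -270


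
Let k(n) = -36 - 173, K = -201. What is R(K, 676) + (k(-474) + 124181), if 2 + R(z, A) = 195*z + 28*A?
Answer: 103703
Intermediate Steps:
k(n) = -209
R(z, A) = -2 + 28*A + 195*z (R(z, A) = -2 + (195*z + 28*A) = -2 + (28*A + 195*z) = -2 + 28*A + 195*z)
R(K, 676) + (k(-474) + 124181) = (-2 + 28*676 + 195*(-201)) + (-209 + 124181) = (-2 + 18928 - 39195) + 123972 = -20269 + 123972 = 103703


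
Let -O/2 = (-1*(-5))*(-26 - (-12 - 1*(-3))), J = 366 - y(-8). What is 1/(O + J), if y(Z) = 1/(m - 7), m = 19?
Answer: 12/6431 ≈ 0.0018660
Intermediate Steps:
y(Z) = 1/12 (y(Z) = 1/(19 - 7) = 1/12)
J = 4391/12 (J = 366 - 1*1/12 = 366 - 1/12 = 4391/12 ≈ 365.92)
O = 170 (O = -2*(-1*(-5))*(-26 - (-12 - 1*(-3))) = -10*(-26 - (-12 + 3)) = -10*(-26 - 1*(-9)) = -10*(-26 + 9) = -10*(-17) = -2*(-85) = 170)
1/(O + J) = 1/(170 + 4391/12) = 1/(6431/12) = 12/6431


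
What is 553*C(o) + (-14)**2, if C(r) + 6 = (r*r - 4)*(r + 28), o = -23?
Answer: 1448503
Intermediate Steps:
C(r) = -6 + (-4 + r**2)*(28 + r) (C(r) = -6 + (r*r - 4)*(r + 28) = -6 + (r**2 - 4)*(28 + r) = -6 + (-4 + r**2)*(28 + r))
553*C(o) + (-14)**2 = 553*(-118 + (-23)**3 - 4*(-23) + 28*(-23)**2) + (-14)**2 = 553*(-118 - 12167 + 92 + 28*529) + 196 = 553*(-118 - 12167 + 92 + 14812) + 196 = 553*2619 + 196 = 1448307 + 196 = 1448503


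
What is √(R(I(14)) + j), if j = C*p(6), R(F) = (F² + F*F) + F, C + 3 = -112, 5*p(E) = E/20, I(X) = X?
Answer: √39910/10 ≈ 19.977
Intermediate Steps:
p(E) = E/100 (p(E) = (E/20)/5 = E/100)
C = -115 (C = -3 - 112 = -115)
R(F) = F + 2*F² (R(F) = (F² + F²) + F = 2*F² + F = F + 2*F²)
j = -69/10 (j = -23*6/20 = -115*3/50 = -69/10 ≈ -6.9000)
√(R(I(14)) + j) = √(14*(1 + 2*14) - 69/10) = √(14*(1 + 28) - 69/10) = √(14*29 - 69/10) = √(406 - 69/10) = √(3991/10) = √39910/10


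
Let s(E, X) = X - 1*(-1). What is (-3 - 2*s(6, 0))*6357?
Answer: -31785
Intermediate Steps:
s(E, X) = 1 + X (s(E, X) = X + 1 = 1 + X)
(-3 - 2*s(6, 0))*6357 = (-3 - 2*(1 + 0))*6357 = (-3 - 2*1)*6357 = (-3 - 2)*6357 = -5*6357 = -31785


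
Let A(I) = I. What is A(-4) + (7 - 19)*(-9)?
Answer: 104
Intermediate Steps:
A(-4) + (7 - 19)*(-9) = -4 + (7 - 19)*(-9) = -4 - 12*(-9) = -4 + 108 = 104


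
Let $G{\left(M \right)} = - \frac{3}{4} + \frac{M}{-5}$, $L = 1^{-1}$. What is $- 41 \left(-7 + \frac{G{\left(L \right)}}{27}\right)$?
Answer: $\frac{155759}{540} \approx 288.44$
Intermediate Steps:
$L = 1$
$G{\left(M \right)} = - \frac{3}{4} - \frac{M}{5}$ ($G{\left(M \right)} = \left(-3\right) \frac{1}{4} + M \left(- \frac{1}{5}\right) = - \frac{3}{4} - \frac{M}{5}$)
$- 41 \left(-7 + \frac{G{\left(L \right)}}{27}\right) = - 41 \left(-7 + \frac{- \frac{3}{4} - \frac{1}{5}}{27}\right) = - 41 \left(-7 + \left(- \frac{3}{4} - \frac{1}{5}\right) \frac{1}{27}\right) = - 41 \left(-7 - \frac{19}{540}\right) = \left(-41\right) \left(- \frac{3799}{540}\right) = \frac{155759}{540}$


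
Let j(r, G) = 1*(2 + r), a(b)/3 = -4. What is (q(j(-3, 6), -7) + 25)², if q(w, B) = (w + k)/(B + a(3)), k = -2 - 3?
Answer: 231361/361 ≈ 640.89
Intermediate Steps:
a(b) = -12 (a(b) = 3*(-4) = -12)
k = -5
j(r, G) = 2 + r
q(w, B) = (-5 + w)/(-12 + B) (q(w, B) = (w - 5)/(B - 12) = (-5 + w)/(-12 + B))
(q(j(-3, 6), -7) + 25)² = ((-5 + (2 - 3))/(-12 - 7) + 25)² = ((-5 - 1)/(-19) + 25)² = (-1/19*(-6) + 25)² = (6/19 + 25)² = (481/19)² = 231361/361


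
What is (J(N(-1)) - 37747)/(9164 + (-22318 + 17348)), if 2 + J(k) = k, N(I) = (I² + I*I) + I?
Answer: -18874/2097 ≈ -9.0005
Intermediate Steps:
N(I) = I + 2*I² (N(I) = (I² + I²) + I = 2*I² + I = I + 2*I²)
J(k) = -2 + k
(J(N(-1)) - 37747)/(9164 + (-22318 + 17348)) = ((-2 - (1 + 2*(-1))) - 37747)/(9164 + (-22318 + 17348)) = ((-2 - (1 - 2)) - 37747)/(9164 - 4970) = ((-2 - 1*(-1)) - 37747)/4194 = ((-2 + 1) - 37747)*(1/4194) = (-1 - 37747)*(1/4194) = -37748*1/4194 = -18874/2097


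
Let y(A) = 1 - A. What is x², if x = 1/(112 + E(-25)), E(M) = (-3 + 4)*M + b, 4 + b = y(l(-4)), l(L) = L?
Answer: 1/7744 ≈ 0.00012913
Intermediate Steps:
b = 1 (b = -4 + (1 - 1*(-4)) = -4 + (1 + 4) = -4 + 5 = 1)
E(M) = 1 + M (E(M) = (-3 + 4)*M + 1 = 1*M + 1 = M + 1 = 1 + M)
x = 1/88 (x = 1/(112 + (1 - 25)) = 1/(112 - 24) = 1/88 ≈ 0.011364)
x² = (1/88)² = 1/7744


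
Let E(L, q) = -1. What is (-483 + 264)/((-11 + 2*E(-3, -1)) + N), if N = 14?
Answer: -219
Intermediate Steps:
(-483 + 264)/((-11 + 2*E(-3, -1)) + N) = (-483 + 264)/((-11 + 2*(-1)) + 14) = -219/((-11 - 2) + 14) = -219/(-13 + 14) = -219/1 = -219*1 = -219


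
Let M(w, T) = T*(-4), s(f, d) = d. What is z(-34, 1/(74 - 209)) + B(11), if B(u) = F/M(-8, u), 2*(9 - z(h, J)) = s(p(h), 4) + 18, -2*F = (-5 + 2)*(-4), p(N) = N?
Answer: -41/22 ≈ -1.8636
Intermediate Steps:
M(w, T) = -4*T
F = -6 (F = -(-5 + 2)*(-4)/2 = -(-3)*(-4)/2 = -½*12 = -6)
z(h, J) = -2 (z(h, J) = 9 - (4 + 18)/2 = 9 - ½*22 = 9 - 11 = -2)
B(u) = 3/(2*u) (B(u) = -6*(-1/(4*u)) = -(-3)/(2*u) = 3/(2*u))
z(-34, 1/(74 - 209)) + B(11) = -2 + (3/2)/11 = -2 + (3/2)*(1/11) = -2 + 3/22 = -41/22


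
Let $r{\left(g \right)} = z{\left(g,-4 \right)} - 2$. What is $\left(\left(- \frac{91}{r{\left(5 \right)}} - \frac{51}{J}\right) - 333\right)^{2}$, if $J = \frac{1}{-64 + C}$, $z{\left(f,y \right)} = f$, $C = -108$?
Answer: $\frac{636351076}{9} \approx 7.0706 \cdot 10^{7}$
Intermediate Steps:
$r{\left(g \right)} = -2 + g$ ($r{\left(g \right)} = g - 2 = -2 + g$)
$J = - \frac{1}{172}$ ($J = \frac{1}{-64 - 108} = \frac{1}{-172} = - \frac{1}{172} \approx -0.005814$)
$\left(\left(- \frac{91}{r{\left(5 \right)}} - \frac{51}{J}\right) - 333\right)^{2} = \left(\left(- \frac{91}{-2 + 5} - \frac{51}{- \frac{1}{172}}\right) - 333\right)^{2} = \left(\left(- \frac{91}{3} - -8772\right) - 333\right)^{2} = \left(\left(\left(-91\right) \frac{1}{3} + 8772\right) - 333\right)^{2} = \left(\left(- \frac{91}{3} + 8772\right) - 333\right)^{2} = \left(\frac{26225}{3} - 333\right)^{2} = \left(\frac{25226}{3}\right)^{2} = \frac{636351076}{9}$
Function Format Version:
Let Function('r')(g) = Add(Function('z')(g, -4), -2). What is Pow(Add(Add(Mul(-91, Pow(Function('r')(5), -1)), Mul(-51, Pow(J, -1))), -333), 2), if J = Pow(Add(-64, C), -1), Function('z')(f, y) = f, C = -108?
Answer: Rational(636351076, 9) ≈ 7.0706e+7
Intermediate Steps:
Function('r')(g) = Add(-2, g) (Function('r')(g) = Add(g, -2) = Add(-2, g))
J = Rational(-1, 172) (J = Pow(Add(-64, -108), -1) = Pow(-172, -1) = Rational(-1, 172) ≈ -0.0058140)
Pow(Add(Add(Mul(-91, Pow(Function('r')(5), -1)), Mul(-51, Pow(J, -1))), -333), 2) = Pow(Add(Add(Mul(-91, Pow(Add(-2, 5), -1)), Mul(-51, Pow(Rational(-1, 172), -1))), -333), 2) = Pow(Add(Add(Mul(-91, Pow(3, -1)), Mul(-51, -172)), -333), 2) = Pow(Add(Add(Mul(-91, Rational(1, 3)), 8772), -333), 2) = Pow(Add(Add(Rational(-91, 3), 8772), -333), 2) = Pow(Add(Rational(26225, 3), -333), 2) = Pow(Rational(25226, 3), 2) = Rational(636351076, 9)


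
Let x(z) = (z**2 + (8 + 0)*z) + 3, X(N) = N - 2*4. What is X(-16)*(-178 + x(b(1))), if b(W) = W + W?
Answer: 3720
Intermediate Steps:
X(N) = -8 + N (X(N) = N - 8 = -8 + N)
b(W) = 2*W
x(z) = 3 + z**2 + 8*z (x(z) = (z**2 + 8*z) + 3 = 3 + z**2 + 8*z)
X(-16)*(-178 + x(b(1))) = (-8 - 16)*(-178 + (3 + (2*1)**2 + 8*(2*1))) = -24*(-178 + (3 + 2**2 + 8*2)) = -24*(-178 + (3 + 4 + 16)) = -24*(-178 + 23) = -24*(-155) = 3720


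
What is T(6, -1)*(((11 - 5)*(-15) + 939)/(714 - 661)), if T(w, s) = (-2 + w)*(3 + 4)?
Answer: 23772/53 ≈ 448.53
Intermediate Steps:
T(w, s) = -14 + 7*w (T(w, s) = (-2 + w)*7 = -14 + 7*w)
T(6, -1)*(((11 - 5)*(-15) + 939)/(714 - 661)) = (-14 + 7*6)*(((11 - 5)*(-15) + 939)/(714 - 661)) = (-14 + 42)*((6*(-15) + 939)/53) = 28*((-90 + 939)*(1/53)) = 28*(849*(1/53)) = 28*(849/53) = 23772/53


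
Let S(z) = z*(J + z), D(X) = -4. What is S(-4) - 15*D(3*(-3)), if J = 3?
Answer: 64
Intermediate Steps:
S(z) = z*(3 + z)
S(-4) - 15*D(3*(-3)) = -4*(3 - 4) - 15*(-4) = -4*(-1) + 60 = 4 + 60 = 64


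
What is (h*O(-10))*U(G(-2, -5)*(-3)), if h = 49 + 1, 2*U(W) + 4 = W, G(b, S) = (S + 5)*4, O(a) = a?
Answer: 1000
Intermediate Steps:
G(b, S) = 20 + 4*S (G(b, S) = (5 + S)*4 = 20 + 4*S)
U(W) = -2 + W/2
h = 50
(h*O(-10))*U(G(-2, -5)*(-3)) = (50*(-10))*(-2 + ((20 + 4*(-5))*(-3))/2) = -500*(-2 + ((20 - 20)*(-3))/2) = -500*(-2 + (0*(-3))/2) = -500*(-2 + (1/2)*0) = -500*(-2 + 0) = -500*(-2) = 1000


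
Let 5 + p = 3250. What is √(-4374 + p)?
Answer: I*√1129 ≈ 33.601*I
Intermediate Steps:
p = 3245 (p = -5 + 3250 = 3245)
√(-4374 + p) = √(-4374 + 3245) = √(-1129) = I*√1129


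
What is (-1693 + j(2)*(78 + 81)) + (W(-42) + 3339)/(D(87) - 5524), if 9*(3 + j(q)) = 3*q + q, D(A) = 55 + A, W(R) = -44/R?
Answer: -229354105/113022 ≈ -2029.3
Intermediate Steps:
j(q) = -3 + 4*q/9 (j(q) = -3 + (3*q + q)/9 = -3 + (4*q)/9 = -3 + 4*q/9)
(-1693 + j(2)*(78 + 81)) + (W(-42) + 3339)/(D(87) - 5524) = (-1693 + (-3 + (4/9)*2)*(78 + 81)) + (-44/(-42) + 3339)/((55 + 87) - 5524) = (-1693 + (-3 + 8/9)*159) + (-44*(-1/42) + 3339)/(142 - 5524) = (-1693 - 19/9*159) + (22/21 + 3339)/(-5382) = (-1693 - 1007/3) + (70141/21)*(-1/5382) = -6086/3 - 70141/113022 = -229354105/113022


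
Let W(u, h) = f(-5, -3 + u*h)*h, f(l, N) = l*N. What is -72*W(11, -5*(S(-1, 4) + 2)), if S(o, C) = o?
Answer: 104400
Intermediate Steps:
f(l, N) = N*l
W(u, h) = h*(15 - 5*h*u) (W(u, h) = ((-3 + u*h)*(-5))*h = ((-3 + h*u)*(-5))*h = (15 - 5*h*u)*h = h*(15 - 5*h*u))
-72*W(11, -5*(S(-1, 4) + 2)) = -360*(-5*(-1 + 2))*(3 - 1*(-5*(-1 + 2))*11) = -360*(-5*1)*(3 - 1*(-5*1)*11) = -360*(-5)*(3 - 1*(-5)*11) = -360*(-5)*(3 + 55) = -360*(-5)*58 = -72*(-1450) = 104400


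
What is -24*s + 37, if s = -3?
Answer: 109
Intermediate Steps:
-24*s + 37 = -24*(-3) + 37 = 72 + 37 = 109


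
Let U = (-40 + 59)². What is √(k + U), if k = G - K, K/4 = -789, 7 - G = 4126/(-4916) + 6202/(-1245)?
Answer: √33056366970988110/3060210 ≈ 59.412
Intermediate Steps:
G = 39234421/3060210 (G = 7 - (4126/(-4916) + 6202/(-1245)) = 7 - (4126*(-1/4916) + 6202*(-1/1245)) = 7 - (-2063/2458 - 6202/1245) = 7 - 1*(-17812951/3060210) = 7 + 17812951/3060210 = 39234421/3060210 ≈ 12.821)
U = 361 (U = 19² = 361)
K = -3156 (K = 4*(-789) = -3156)
k = 9697257181/3060210 (k = 39234421/3060210 - 1*(-3156) = 39234421/3060210 + 3156 = 9697257181/3060210 ≈ 3168.8)
√(k + U) = √(9697257181/3060210 + 361) = √(10801992991/3060210) = √33056366970988110/3060210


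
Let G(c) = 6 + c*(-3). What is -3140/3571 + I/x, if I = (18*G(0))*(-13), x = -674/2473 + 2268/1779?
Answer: -3678563970158/2624517163 ≈ -1401.6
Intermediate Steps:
x = 1469906/1466489 (x = -674*1/2473 + 2268*(1/1779) = -674/2473 + 756/593 = 1469906/1466489 ≈ 1.0023)
G(c) = 6 - 3*c
I = -1404 (I = (18*(6 - 3*0))*(-13) = (18*(6 + 0))*(-13) = (18*6)*(-13) = 108*(-13) = -1404)
-3140/3571 + I/x = -3140/3571 - 1404/1469906/1466489 = -3140*1/3571 - 1404*1466489/1469906 = -3140/3571 - 1029475278/734953 = -3678563970158/2624517163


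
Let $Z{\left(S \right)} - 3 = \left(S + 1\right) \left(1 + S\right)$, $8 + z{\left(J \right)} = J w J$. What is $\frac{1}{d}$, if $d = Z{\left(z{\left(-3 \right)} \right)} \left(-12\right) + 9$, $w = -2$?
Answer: $- \frac{1}{7527} \approx -0.00013286$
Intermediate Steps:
$z{\left(J \right)} = -8 - 2 J^{2}$ ($z{\left(J \right)} = -8 + J \left(-2\right) J = -8 + - 2 J J = -8 - 2 J^{2}$)
$Z{\left(S \right)} = 3 + \left(1 + S\right)^{2}$ ($Z{\left(S \right)} = 3 + \left(S + 1\right) \left(1 + S\right) = 3 + \left(1 + S\right) \left(1 + S\right) = 3 + \left(1 + S\right)^{2}$)
$d = -7527$ ($d = \left(3 + \left(1 - \left(8 + 2 \left(-3\right)^{2}\right)\right)^{2}\right) \left(-12\right) + 9 = \left(3 + \left(1 - 26\right)^{2}\right) \left(-12\right) + 9 = \left(3 + \left(-25\right)^{2}\right) \left(-12\right) + 9 = \left(3 + 625\right) \left(-12\right) + 9 = 628 \left(-12\right) + 9 = -7536 + 9 = -7527$)
$\frac{1}{d} = \frac{1}{-7527} = - \frac{1}{7527}$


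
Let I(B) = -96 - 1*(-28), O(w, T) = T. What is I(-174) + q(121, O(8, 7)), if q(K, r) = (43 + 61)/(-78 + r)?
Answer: -4932/71 ≈ -69.465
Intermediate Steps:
q(K, r) = 104/(-78 + r)
I(B) = -68 (I(B) = -96 + 28 = -68)
I(-174) + q(121, O(8, 7)) = -68 + 104/(-78 + 7) = -68 + 104/(-71) = -68 + 104*(-1/71) = -68 - 104/71 = -4932/71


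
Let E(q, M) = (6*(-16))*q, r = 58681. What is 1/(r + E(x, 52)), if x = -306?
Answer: 1/88057 ≈ 1.1356e-5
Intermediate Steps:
E(q, M) = -96*q
1/(r + E(x, 52)) = 1/(58681 - 96*(-306)) = 1/(58681 + 29376) = 1/88057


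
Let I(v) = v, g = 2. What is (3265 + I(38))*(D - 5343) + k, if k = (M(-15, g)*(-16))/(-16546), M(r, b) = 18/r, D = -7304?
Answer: -1727941841013/41365 ≈ -4.1773e+7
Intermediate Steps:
k = -48/41365 (k = ((18/(-15))*(-16))/(-16546) = ((18*(-1/15))*(-16))*(-1/16546) = -6/5*(-16)*(-1/16546) = (96/5)*(-1/16546) = -48/41365 ≈ -0.0011604)
(3265 + I(38))*(D - 5343) + k = (3265 + 38)*(-7304 - 5343) - 48/41365 = 3303*(-12647) - 48/41365 = -41773041 - 48/41365 = -1727941841013/41365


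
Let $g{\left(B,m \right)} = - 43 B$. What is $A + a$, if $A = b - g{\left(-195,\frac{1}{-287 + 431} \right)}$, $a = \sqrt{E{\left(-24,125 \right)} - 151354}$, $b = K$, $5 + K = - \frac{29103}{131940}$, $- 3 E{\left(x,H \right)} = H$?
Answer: $- \frac{369001901}{43980} + \frac{i \sqrt{1362561}}{3} \approx -8390.2 + 389.1 i$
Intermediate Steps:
$E{\left(x,H \right)} = - \frac{H}{3}$
$K = - \frac{229601}{43980}$ ($K = -5 - \frac{29103}{131940} = -5 - \frac{9701}{43980} = - \frac{229601}{43980} \approx -5.2206$)
$b = - \frac{229601}{43980} \approx -5.2206$
$a = \frac{i \sqrt{1362561}}{3}$ ($a = \sqrt{\left(- \frac{1}{3}\right) 125 - 151354} = \sqrt{- \frac{125}{3} - 151354} = \sqrt{- \frac{454187}{3}} = \frac{i \sqrt{1362561}}{3} \approx 389.1 i$)
$A = - \frac{369001901}{43980}$ ($A = - \frac{229601}{43980} - \left(-43\right) \left(-195\right) = - \frac{229601}{43980} - 8385 = - \frac{369001901}{43980} \approx -8390.2$)
$A + a = - \frac{369001901}{43980} + \frac{i \sqrt{1362561}}{3}$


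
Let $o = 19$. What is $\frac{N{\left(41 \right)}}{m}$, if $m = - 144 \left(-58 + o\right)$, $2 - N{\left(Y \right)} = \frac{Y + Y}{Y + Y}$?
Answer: $\frac{1}{5616} \approx 0.00017806$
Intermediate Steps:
$N{\left(Y \right)} = 1$ ($N{\left(Y \right)} = 2 - \frac{Y + Y}{Y + Y} = 2 - \frac{2 Y}{2 Y} = 2 - 2 Y \frac{1}{2 Y} = 2 - 1 = 1$)
$m = 5616$ ($m = - 144 \left(-58 + 19\right) = \left(-144\right) \left(-39\right) = 5616$)
$\frac{N{\left(41 \right)}}{m} = 1 \cdot \frac{1}{5616} = \frac{1}{5616}$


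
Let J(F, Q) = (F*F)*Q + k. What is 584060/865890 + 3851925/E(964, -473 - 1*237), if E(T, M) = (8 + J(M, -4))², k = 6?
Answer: 237468178467506201/352054638648742644 ≈ 0.67452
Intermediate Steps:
J(F, Q) = 6 + Q*F² (J(F, Q) = (F*F)*Q + 6 = F²*Q + 6 = Q*F² + 6 = 6 + Q*F²)
E(T, M) = (14 - 4*M²)² (E(T, M) = (8 + (6 - 4*M²))² = (14 - 4*M²)²)
584060/865890 + 3851925/E(964, -473 - 1*237) = 584060/865890 + 3851925/((4*(-7 + 2*(-473 - 1*237)²)²)) = 584060*(1/865890) + 3851925/((4*(-7 + 2*(-473 - 237)²)²)) = 58406/86589 + 3851925/((4*(-7 + 2*(-710)²)²)) = 58406/86589 + 3851925/((4*(-7 + 2*504100)²)) = 58406/86589 + 3851925/((4*(-7 + 1008200)²)) = 58406/86589 + 3851925/((4*1008193²)) = 58406/86589 + 3851925/((4*1016453125249)) = 58406/86589 + 3851925/4065812500996 = 237468178467506201/352054638648742644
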